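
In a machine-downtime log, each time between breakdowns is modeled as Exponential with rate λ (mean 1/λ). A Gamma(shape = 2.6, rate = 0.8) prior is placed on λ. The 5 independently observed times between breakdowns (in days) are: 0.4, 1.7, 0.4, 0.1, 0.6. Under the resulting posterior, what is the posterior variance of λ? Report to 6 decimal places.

With a Gamma(shape α, rate β) prior on the exponential rate λ, the posterior after n observations with total T = Σxᵢ is Gamma(α+n, β+T).
Sum of observations T = 3.2 days; n = 5.
Posterior: Gamma(2.6+5, 0.8+3.2) = Gamma(7.6, 4.0).
Var = α/β² = 0.475000.

0.475000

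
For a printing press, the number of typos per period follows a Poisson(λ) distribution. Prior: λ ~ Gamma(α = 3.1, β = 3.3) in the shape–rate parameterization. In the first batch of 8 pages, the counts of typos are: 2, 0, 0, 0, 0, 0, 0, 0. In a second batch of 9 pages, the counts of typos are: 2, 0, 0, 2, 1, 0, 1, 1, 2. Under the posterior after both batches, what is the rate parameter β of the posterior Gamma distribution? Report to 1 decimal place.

With a Gamma(shape α, rate β) prior, the Poisson likelihood is conjugate: the posterior is Gamma(α + ΣXᵢ, β + n).
Batch 1: sum of counts S = 2 over n = 8 pages.
After batch 1: Gamma(α+S, β+n) = Gamma(3.1+2, 3.3+8) = Gamma(5.1, 11.3).
Batch 2: sum of counts S = 9 over n = 9 pages.
After batch 2: Gamma(α+S, β+n) = Gamma(5.1+9, 11.3+9) = Gamma(14.1, 20.3).
Posterior β = 20.3.

20.3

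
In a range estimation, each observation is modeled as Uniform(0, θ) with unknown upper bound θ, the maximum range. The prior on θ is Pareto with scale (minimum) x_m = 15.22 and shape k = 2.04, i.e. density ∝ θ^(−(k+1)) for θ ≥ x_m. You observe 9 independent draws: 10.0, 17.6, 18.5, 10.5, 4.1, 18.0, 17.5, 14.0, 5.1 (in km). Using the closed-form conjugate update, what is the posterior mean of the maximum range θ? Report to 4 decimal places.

A Pareto(scale x_m, shape k) prior on the upper bound θ of Uniform(0, θ) is conjugate: posterior is Pareto(max(x_m, max xᵢ), k + n).
Sample maximum = 18.5; prior scale x_m = 15.22 → posterior scale = max = 18.50.
Posterior shape = 2.04 + 9 = 11.04.
E[θ|data] = k·x_m/(k−1) = 11.04·18.50/10.04 = 20.3426.

20.3426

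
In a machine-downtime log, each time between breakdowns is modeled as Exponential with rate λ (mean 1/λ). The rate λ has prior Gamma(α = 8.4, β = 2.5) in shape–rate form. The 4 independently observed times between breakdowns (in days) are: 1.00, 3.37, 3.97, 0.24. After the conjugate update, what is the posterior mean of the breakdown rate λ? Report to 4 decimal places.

1.1191

With a Gamma(shape α, rate β) prior on the exponential rate λ, the posterior after n observations with total T = Σxᵢ is Gamma(α+n, β+T).
Sum of observations T = 8.58 days; n = 4.
Posterior: Gamma(8.4+4, 2.5+8.58) = Gamma(12.4, 11.08).
Posterior mean of λ = α/β = 12.4/11.08 = 1.1191.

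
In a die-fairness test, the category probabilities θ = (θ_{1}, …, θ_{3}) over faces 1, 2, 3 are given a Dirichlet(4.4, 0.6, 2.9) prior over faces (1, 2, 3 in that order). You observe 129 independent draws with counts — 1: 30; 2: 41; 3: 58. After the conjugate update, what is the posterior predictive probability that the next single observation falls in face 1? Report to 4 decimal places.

The Dirichlet prior is conjugate to the Multinomial likelihood: each posterior αⱼ = prior αⱼ + observed count nⱼ.
Posterior concentration: (34.4, 41.6, 60.9), total = 136.9.
P(next = 1 | data) = α_{1}/Σα = 0.2513.

0.2513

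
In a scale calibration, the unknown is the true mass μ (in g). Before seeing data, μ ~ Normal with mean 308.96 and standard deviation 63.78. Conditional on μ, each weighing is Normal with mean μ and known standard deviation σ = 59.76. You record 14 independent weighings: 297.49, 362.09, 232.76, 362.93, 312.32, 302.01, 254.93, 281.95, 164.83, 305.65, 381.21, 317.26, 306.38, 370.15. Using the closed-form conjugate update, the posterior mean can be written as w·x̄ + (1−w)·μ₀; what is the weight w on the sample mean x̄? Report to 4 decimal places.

0.9410

For Normal data with known variance σ², a Normal(μ₀, σ₀²) prior on μ is conjugate. Posterior precision = 1/σ₀² + n/σ²; posterior mean is the precision-weighted average of μ₀ and x̄.
σ₀² = 63.78² = 4067.8884, σ² = 59.76² = 3571.2576. Prior precision 1/σ₀² = 1/4067.8884; data precision n/σ² = 14/3571.2576.
w = (n/σ²)/(1/σ₀² + n/σ²) = n·σ₀²/(σ² + n·σ₀²) = 14·4067.8884/(3571.2576 + 14·4067.8884) = 56950.4376/60521.6952 = 0.9410.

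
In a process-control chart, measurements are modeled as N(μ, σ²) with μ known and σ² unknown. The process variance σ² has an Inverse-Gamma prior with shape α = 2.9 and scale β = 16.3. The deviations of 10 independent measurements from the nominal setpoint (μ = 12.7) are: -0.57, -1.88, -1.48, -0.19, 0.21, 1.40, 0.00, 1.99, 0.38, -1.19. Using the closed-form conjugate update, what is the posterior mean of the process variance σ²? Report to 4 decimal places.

With known mean μ and an Inverse-Gamma(α, β) prior on σ², the Normal likelihood is conjugate: posterior is Inv-Gamma(α + n/2, β + Σ(xᵢ−μ)²/2).
Σ(xᵢ−μ)² = (-0.57)² + (-1.88)² + (-1.48)² + (-0.19)² + (0.21)² + (1.40)² + (0.00)² + (1.99)² + (0.38)² + (-1.19)² = 13.6105.
Posterior: Inv-Gamma(2.9 + 10/2, 16.3 + 13.6105/2) = Inv-Gamma(7.90, 23.10525).
E[σ²|data] = β/(α−1) = 23.10525/6.90 = 3.3486.

3.3486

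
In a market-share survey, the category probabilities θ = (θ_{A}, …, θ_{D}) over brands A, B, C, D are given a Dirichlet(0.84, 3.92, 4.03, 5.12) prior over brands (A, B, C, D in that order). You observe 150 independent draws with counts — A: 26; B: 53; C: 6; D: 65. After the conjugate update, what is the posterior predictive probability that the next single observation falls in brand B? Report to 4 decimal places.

0.3473

The Dirichlet prior is conjugate to the Multinomial likelihood: each posterior αⱼ = prior αⱼ + observed count nⱼ.
Posterior concentration: (26.84, 56.92, 10.03, 70.12), total = 163.91.
P(next = B | data) = α_{B}/Σα = 0.3473.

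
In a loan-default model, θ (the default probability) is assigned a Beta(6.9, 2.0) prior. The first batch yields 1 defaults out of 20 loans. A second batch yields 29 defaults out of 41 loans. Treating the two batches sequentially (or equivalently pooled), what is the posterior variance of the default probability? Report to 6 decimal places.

0.003515

The Beta prior is conjugate to a Binomial/Bernoulli likelihood; the update adds successes to α and failures to β.
After batch 1: Beta(6.9+1, 2.0+19) = Beta(7.9, 21.0).
After batch 2: Beta(7.9+29, 21.0+12) = Beta(36.9, 33.0).
Var = αβ/((α+β)²(α+β+1)) = 36.9·33.0/(69.9²·70.9) = 0.003515.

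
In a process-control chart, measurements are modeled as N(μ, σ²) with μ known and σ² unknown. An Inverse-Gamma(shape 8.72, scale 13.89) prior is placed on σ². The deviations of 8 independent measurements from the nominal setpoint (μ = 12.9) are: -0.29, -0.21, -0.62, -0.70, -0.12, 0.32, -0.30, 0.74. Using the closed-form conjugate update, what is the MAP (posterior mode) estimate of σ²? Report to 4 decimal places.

With known mean μ and an Inverse-Gamma(α, β) prior on σ², the Normal likelihood is conjugate: posterior is Inv-Gamma(α + n/2, β + Σ(xᵢ−μ)²/2).
Σ(xᵢ−μ)² = (-0.29)² + (-0.21)² + (-0.62)² + (-0.70)² + (-0.12)² + (0.32)² + (-0.30)² + (0.74)² = 1.7570.
Posterior: Inv-Gamma(8.72 + 8/2, 13.89 + 1.7570/2) = Inv-Gamma(12.72, 14.76850).
Mode = β/(α+1) = 14.76850/13.72 = 1.0764.

1.0764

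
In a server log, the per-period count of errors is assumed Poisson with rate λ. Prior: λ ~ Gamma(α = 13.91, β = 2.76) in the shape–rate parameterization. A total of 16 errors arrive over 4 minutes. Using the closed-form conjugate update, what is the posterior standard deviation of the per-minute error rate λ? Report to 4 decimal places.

0.8090

With a Gamma(shape α, rate β) prior, the Poisson likelihood is conjugate: the posterior is Gamma(α + ΣXᵢ, β + n).
Posterior: Gamma(α+S, β+n) = Gamma(13.91+16, 2.76+4) = Gamma(29.91, 6.76).
SD = √α/β = √29.91/6.76 = 0.8090.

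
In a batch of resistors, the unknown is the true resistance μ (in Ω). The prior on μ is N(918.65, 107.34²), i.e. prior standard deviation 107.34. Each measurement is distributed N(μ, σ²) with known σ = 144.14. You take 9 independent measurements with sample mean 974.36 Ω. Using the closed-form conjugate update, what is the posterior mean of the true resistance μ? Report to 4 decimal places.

For Normal data with known variance σ², a Normal(μ₀, σ₀²) prior on μ is conjugate. Posterior precision = 1/σ₀² + n/σ²; posterior mean is the precision-weighted average of μ₀ and x̄.
n·x̄ = 9·974.36 = 8769.24.
σ₀² = 107.34² = 11521.8756, σ² = 144.14² = 20776.3396; σ² + n·σ₀² = 20776.3396 + 9·11521.8756 = 124473.22.
Posterior mean = (μ₀/σ₀² + n·x̄/σ²)/(1/σ₀² + n/σ²) = (σ²·μ₀ + σ₀²·n·x̄)/(σ² + n·σ₀²) = (20776.3396·918.65 + 11521.8756·8769.24)/124473.22 = 120124276.760084/124473.22 = 965.0612.

965.0612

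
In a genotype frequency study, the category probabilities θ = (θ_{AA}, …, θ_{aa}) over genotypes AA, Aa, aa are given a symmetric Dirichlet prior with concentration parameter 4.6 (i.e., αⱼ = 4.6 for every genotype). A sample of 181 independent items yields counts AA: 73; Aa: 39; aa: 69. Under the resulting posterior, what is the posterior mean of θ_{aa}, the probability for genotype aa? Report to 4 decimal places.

0.3778

The Dirichlet prior is conjugate to the Multinomial likelihood: each posterior αⱼ = prior αⱼ + observed count nⱼ.
Posterior concentration: (77.6, 43.6, 73.6), total = 194.8.
E[θ_{aa}|data] = α_{aa}/Σα = 73.6/194.8 = 0.3778.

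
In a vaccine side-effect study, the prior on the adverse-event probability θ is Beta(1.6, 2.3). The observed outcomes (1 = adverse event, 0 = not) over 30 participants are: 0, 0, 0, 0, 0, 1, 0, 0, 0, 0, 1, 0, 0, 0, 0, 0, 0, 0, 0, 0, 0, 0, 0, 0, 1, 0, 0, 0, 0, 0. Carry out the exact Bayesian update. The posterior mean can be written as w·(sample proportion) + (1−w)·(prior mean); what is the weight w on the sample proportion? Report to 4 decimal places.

0.8850

The Beta prior is conjugate to a Binomial/Bernoulli likelihood; the update adds successes to α and failures to β.
Posterior mean = (α₀+k)/(α₀+β₀+n) = [n/(α₀+β₀+n)]·(k/n) + [(α₀+β₀)/(α₀+β₀+n)]·α₀/(α₀+β₀), so only n and the prior enter the weight.
The weight on the data is w = n/(α₀+β₀+n) = 30/(1.6+2.3+30) = 30/33.9 = 0.8850.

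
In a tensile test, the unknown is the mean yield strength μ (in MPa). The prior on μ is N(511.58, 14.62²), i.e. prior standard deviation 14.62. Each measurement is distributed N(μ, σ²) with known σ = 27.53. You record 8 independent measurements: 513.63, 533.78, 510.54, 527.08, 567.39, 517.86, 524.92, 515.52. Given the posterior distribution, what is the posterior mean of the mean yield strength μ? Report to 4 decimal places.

For Normal data with known variance σ², a Normal(μ₀, σ₀²) prior on μ is conjugate. Posterior precision = 1/σ₀² + n/σ²; posterior mean is the precision-weighted average of μ₀ and x̄.
Σxᵢ = 513.63 + 533.78 + 510.54 + 527.08 + 567.39 + 517.86 + 524.92 + 515.52 = 4210.72, so n·x̄ = 4210.72.
σ₀² = 14.62² = 213.7444, σ² = 27.53² = 757.9009; σ² + n·σ₀² = 757.9009 + 8·213.7444 = 2467.8561.
Posterior mean = (μ₀/σ₀² + n·x̄/σ²)/(1/σ₀² + n/σ²) = (σ²·μ₀ + σ₀²·n·x̄)/(σ² + n·σ₀²) = (757.9009·511.58 + 213.7444·4210.72)/2467.8561 = 1287744.76239/2467.8561 = 521.8071.

521.8071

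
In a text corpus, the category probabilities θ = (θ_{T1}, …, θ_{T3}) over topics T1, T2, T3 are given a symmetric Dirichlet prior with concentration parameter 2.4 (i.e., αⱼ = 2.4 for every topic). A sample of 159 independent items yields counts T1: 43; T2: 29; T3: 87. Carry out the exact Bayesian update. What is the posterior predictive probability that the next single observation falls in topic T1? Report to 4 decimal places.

The Dirichlet prior is conjugate to the Multinomial likelihood: each posterior αⱼ = prior αⱼ + observed count nⱼ.
Posterior concentration: (45.4, 31.4, 89.4), total = 166.2.
P(next = T1 | data) = α_{T1}/Σα = 0.2732.

0.2732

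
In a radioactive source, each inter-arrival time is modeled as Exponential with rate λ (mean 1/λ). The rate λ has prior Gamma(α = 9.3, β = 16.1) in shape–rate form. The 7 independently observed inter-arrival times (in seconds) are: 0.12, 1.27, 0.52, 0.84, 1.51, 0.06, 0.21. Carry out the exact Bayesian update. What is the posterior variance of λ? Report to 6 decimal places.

With a Gamma(shape α, rate β) prior on the exponential rate λ, the posterior after n observations with total T = Σxᵢ is Gamma(α+n, β+T).
Sum of observations T = 4.53 seconds; n = 7.
Posterior: Gamma(9.3+7, 16.1+4.53) = Gamma(16.3, 20.63).
Var = α/β² = 0.038299.

0.038299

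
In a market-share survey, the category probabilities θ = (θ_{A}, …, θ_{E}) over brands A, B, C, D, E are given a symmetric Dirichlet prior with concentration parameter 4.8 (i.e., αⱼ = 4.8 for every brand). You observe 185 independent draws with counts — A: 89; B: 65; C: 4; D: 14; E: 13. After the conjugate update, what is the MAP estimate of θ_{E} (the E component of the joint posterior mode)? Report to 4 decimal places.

0.0824

The Dirichlet prior is conjugate to the Multinomial likelihood: each posterior αⱼ = prior αⱼ + observed count nⱼ.
Posterior concentration: (93.8, 69.8, 8.8, 18.8, 17.8), total = 209.0.
Joint mode component: (α_{E}−1)/(Σα−K) = 16.8/204.0 = 0.0824.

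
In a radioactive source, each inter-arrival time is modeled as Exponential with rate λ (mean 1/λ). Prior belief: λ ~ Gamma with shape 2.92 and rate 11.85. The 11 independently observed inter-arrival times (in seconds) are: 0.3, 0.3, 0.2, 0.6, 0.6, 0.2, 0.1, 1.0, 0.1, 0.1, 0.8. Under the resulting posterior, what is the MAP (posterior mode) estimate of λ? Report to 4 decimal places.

0.8000

With a Gamma(shape α, rate β) prior on the exponential rate λ, the posterior after n observations with total T = Σxᵢ is Gamma(α+n, β+T).
Sum of observations T = 4.3 seconds; n = 11.
Posterior: Gamma(2.92+11, 11.85+4.3) = Gamma(13.92, 16.15).
Mode = (α−1)/β = 0.8000.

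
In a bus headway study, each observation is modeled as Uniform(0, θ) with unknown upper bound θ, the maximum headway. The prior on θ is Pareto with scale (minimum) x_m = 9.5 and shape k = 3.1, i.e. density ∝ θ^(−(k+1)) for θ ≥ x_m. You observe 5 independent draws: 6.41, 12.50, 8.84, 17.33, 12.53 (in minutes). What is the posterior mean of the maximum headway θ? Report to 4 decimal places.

A Pareto(scale x_m, shape k) prior on the upper bound θ of Uniform(0, θ) is conjugate: posterior is Pareto(max(x_m, max xᵢ), k + n).
Sample maximum = 17.33; prior scale x_m = 9.5 → posterior scale = max = 17.33.
Posterior shape = 3.1 + 5 = 8.1.
E[θ|data] = k·x_m/(k−1) = 8.1·17.33/7.1 = 19.7708.

19.7708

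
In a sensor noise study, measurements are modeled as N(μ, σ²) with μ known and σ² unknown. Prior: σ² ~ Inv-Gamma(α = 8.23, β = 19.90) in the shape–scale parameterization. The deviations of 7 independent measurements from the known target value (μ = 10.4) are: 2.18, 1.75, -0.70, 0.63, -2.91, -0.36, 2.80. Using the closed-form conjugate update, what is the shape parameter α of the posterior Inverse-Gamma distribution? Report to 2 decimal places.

11.73

With known mean μ and an Inverse-Gamma(α, β) prior on σ², the Normal likelihood is conjugate: posterior is Inv-Gamma(α + n/2, β + Σ(xᵢ−μ)²/2).
Σ(xᵢ−μ)² = (2.18)² + (1.75)² + (-0.70)² + (0.63)² + (-2.91)² + (-0.36)² + (2.80)² = 25.1395.
Posterior: Inv-Gamma(8.23 + 7/2, 19.90 + 25.1395/2) = Inv-Gamma(11.73, 32.46975).
Posterior α = 11.73.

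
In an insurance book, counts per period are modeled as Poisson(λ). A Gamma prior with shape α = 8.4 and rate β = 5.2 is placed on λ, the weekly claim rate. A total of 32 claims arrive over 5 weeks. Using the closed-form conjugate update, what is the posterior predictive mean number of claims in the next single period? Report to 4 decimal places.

With a Gamma(shape α, rate β) prior, the Poisson likelihood is conjugate: the posterior is Gamma(α + ΣXᵢ, β + n).
Posterior: Gamma(α+S, β+n) = Gamma(8.4+32, 5.2+5) = Gamma(40.4, 10.2).
The predictive distribution for one future period is NegBinom with mean α/β = 3.9608.

3.9608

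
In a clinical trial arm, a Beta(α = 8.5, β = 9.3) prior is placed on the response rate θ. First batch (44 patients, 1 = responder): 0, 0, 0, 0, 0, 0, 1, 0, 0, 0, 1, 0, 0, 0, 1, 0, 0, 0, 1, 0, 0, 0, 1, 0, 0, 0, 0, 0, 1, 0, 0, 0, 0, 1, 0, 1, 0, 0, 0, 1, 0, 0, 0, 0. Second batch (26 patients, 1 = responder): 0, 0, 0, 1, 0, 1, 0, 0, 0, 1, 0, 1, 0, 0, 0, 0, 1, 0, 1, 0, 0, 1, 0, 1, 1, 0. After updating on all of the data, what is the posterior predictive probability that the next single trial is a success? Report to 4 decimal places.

0.3018

The Beta prior is conjugate to a Binomial/Bernoulli likelihood; the update adds successes to α and failures to β.
After batch 1: Beta(8.5+9, 9.3+35) = Beta(17.5, 44.3).
After batch 2: Beta(17.5+9, 44.3+17) = Beta(26.5, 61.3).
For a single future Bernoulli trial, P(success | data) = α/(α+β) = 0.3018.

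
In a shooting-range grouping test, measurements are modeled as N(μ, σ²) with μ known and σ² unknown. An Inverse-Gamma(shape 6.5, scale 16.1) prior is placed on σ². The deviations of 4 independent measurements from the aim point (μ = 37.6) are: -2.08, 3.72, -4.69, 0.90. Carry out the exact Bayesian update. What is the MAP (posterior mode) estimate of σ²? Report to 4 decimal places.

3.8511

With known mean μ and an Inverse-Gamma(α, β) prior on σ², the Normal likelihood is conjugate: posterior is Inv-Gamma(α + n/2, β + Σ(xᵢ−μ)²/2).
Σ(xᵢ−μ)² = (-2.08)² + (3.72)² + (-4.69)² + (0.90)² = 40.9709.
Posterior: Inv-Gamma(6.5 + 4/2, 16.1 + 40.9709/2) = Inv-Gamma(8.50, 36.58545).
Mode = β/(α+1) = 36.58545/9.50 = 3.8511.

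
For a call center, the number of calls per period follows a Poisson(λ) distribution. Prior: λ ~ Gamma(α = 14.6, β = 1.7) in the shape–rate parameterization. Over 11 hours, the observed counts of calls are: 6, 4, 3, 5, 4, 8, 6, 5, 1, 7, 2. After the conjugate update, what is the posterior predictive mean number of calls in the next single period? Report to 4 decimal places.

With a Gamma(shape α, rate β) prior, the Poisson likelihood is conjugate: the posterior is Gamma(α + ΣXᵢ, β + n).
Sum of counts S = 51 over n = 11 hours.
Posterior: Gamma(α+S, β+n) = Gamma(14.6+51, 1.7+11) = Gamma(65.6, 12.7).
The predictive distribution for one future period is NegBinom with mean α/β = 5.1654.

5.1654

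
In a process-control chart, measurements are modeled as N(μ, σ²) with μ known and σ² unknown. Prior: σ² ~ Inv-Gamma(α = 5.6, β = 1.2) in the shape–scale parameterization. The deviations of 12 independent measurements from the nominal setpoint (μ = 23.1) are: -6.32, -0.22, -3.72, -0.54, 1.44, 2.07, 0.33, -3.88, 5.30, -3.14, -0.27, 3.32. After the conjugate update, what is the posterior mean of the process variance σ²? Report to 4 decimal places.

5.9947

With known mean μ and an Inverse-Gamma(α, β) prior on σ², the Normal likelihood is conjugate: posterior is Inv-Gamma(α + n/2, β + Σ(xᵢ−μ)²/2).
Σ(xᵢ−μ)² = (-6.32)² + (-0.22)² + (-3.72)² + (-0.54)² + (1.44)² + (2.07)² + (0.33)² + (-3.88)² + (5.30)² + (-3.14)² + (-0.27)² + (3.32)² = 124.6875.
Posterior: Inv-Gamma(5.6 + 12/2, 1.2 + 124.6875/2) = Inv-Gamma(11.60, 63.54375).
E[σ²|data] = β/(α−1) = 63.54375/10.60 = 5.9947.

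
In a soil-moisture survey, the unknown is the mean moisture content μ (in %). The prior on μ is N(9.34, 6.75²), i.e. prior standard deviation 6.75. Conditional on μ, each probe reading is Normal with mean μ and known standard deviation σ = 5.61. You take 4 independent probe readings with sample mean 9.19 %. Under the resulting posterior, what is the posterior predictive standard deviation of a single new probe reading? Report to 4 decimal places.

For Normal data with known variance σ², a Normal(μ₀, σ₀²) prior on μ is conjugate. Posterior precision = 1/σ₀² + n/σ²; posterior mean is the precision-weighted average of μ₀ and x̄.
σ₀² = 6.75² = 45.5625, σ² = 5.61² = 31.4721; σ² + n·σ₀² = 31.4721 + 4·45.5625 = 213.7221.
Posterior precision = 1/σ₀² + n/σ² = 1/45.5625 + 4/31.4721 = (σ² + n·σ₀²)/(σ₀²σ²) = 213.7221/(45.5625·31.4721); posterior variance σₙ² = σ₀²σ²/(σ² + n·σ₀²) = 45.5625·31.4721/213.7221 = 6.709402.
Predictive variance for one new observation = σₙ² + σ² = 45.5625·31.4721/213.7221 + 31.4721 = σ²·(σ₀² + 213.7221)/213.7221 = 31.4721·259.2846/213.7221 = 38.181502; SD = √(31.4721·259.2846/213.7221) = 6.1791.

6.1791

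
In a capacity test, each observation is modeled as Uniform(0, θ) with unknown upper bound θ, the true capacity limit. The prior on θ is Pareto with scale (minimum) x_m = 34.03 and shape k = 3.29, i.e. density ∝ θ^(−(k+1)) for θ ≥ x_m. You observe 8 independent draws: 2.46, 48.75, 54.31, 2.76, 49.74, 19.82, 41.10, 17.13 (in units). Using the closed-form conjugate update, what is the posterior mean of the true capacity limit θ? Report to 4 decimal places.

A Pareto(scale x_m, shape k) prior on the upper bound θ of Uniform(0, θ) is conjugate: posterior is Pareto(max(x_m, max xᵢ), k + n).
Sample maximum = 54.31; prior scale x_m = 34.03 → posterior scale = max = 54.31.
Posterior shape = 3.29 + 8 = 11.29.
E[θ|data] = k·x_m/(k−1) = 11.29·54.31/10.29 = 59.5879.

59.5879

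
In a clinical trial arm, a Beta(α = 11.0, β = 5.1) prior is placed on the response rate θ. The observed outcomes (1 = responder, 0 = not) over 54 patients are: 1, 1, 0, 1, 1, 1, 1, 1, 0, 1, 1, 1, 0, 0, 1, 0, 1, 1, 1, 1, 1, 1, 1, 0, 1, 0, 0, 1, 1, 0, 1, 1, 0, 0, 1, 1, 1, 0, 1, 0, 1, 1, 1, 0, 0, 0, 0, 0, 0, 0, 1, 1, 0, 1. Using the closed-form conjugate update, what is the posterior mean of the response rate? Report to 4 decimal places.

0.6277

The Beta prior is conjugate to a Binomial/Bernoulli likelihood; the update adds successes to α and failures to β.
Posterior: Beta(α+k, β+n−k) = Beta(11.0+33, 5.1+21) = Beta(44.0, 26.1).
Posterior mean = α/(α+β) = 44.0/70.1 = 0.6277.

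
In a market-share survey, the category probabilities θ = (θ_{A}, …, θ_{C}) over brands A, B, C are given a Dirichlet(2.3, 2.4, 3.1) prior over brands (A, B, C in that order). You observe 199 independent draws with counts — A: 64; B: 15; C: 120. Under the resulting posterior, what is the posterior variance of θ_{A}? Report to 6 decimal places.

The Dirichlet prior is conjugate to the Multinomial likelihood: each posterior αⱼ = prior αⱼ + observed count nⱼ.
Posterior concentration: (66.3, 17.4, 123.1), total = 206.8.
Var[θ_j] = α_j(Σα−α_j)/((Σα)²(Σα+1)) = 66.3·140.5/(206.8²·207.8) = 0.001048.

0.001048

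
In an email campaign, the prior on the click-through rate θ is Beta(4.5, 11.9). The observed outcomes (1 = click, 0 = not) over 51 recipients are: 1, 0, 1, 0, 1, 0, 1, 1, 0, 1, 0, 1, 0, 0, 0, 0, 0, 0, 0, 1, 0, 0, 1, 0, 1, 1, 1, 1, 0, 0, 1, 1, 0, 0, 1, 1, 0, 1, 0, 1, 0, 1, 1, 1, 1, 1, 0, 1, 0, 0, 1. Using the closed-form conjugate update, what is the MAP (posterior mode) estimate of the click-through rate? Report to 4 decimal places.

0.4511

The Beta prior is conjugate to a Binomial/Bernoulli likelihood; the update adds successes to α and failures to β.
Posterior: Beta(α+k, β+n−k) = Beta(4.5+26, 11.9+25) = Beta(30.5, 36.9).
Mode of Beta(a,b) for a,b>1 is (a−1)/(a+b−2) = 29.5/65.4 = 0.4511.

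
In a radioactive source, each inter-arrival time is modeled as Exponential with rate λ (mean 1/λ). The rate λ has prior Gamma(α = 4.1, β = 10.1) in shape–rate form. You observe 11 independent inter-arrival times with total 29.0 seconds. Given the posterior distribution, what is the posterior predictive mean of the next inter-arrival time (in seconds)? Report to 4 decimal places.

2.7730

With a Gamma(shape α, rate β) prior on the exponential rate λ, the posterior after n observations with total T = Σxᵢ is Gamma(α+n, β+T).
Posterior: Gamma(4.1+11, 10.1+29.0) = Gamma(15.1, 39.1).
The predictive distribution for the next observation is Lomax; its mean is β/(α−1) = 39.1/14.1 = 2.7730.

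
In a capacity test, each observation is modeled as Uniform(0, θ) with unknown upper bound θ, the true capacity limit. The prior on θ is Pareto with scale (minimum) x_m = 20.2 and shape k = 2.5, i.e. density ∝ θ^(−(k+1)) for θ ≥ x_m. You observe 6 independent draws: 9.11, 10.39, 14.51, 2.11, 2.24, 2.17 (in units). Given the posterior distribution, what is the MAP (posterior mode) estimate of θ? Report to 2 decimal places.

20.20

A Pareto(scale x_m, shape k) prior on the upper bound θ of Uniform(0, θ) is conjugate: posterior is Pareto(max(x_m, max xᵢ), k + n).
Sample maximum = 14.51; prior scale x_m = 20.2 → posterior scale = max = 20.20.
Posterior shape = 2.5 + 6 = 8.5.
The Pareto density is decreasing on [x_m, ∞), so the mode is x_m = 20.20.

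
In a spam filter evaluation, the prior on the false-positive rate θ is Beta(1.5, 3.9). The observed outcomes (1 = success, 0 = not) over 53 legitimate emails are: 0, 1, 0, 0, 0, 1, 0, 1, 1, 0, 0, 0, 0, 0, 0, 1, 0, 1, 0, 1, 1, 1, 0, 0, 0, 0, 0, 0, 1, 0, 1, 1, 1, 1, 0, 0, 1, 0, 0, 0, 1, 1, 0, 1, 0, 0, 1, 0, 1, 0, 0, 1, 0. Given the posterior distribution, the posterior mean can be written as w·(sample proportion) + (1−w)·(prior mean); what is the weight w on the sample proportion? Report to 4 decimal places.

The Beta prior is conjugate to a Binomial/Bernoulli likelihood; the update adds successes to α and failures to β.
Posterior mean = (α₀+k)/(α₀+β₀+n) = [n/(α₀+β₀+n)]·(k/n) + [(α₀+β₀)/(α₀+β₀+n)]·α₀/(α₀+β₀), so only n and the prior enter the weight.
The weight on the data is w = n/(α₀+β₀+n) = 53/(1.5+3.9+53) = 53/58.4 = 0.9075.

0.9075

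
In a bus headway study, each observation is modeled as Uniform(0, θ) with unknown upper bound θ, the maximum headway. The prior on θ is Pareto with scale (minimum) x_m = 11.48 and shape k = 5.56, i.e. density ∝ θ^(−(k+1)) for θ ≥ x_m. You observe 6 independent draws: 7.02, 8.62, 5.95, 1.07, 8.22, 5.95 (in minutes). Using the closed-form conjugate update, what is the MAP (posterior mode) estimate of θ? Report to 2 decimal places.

11.48

A Pareto(scale x_m, shape k) prior on the upper bound θ of Uniform(0, θ) is conjugate: posterior is Pareto(max(x_m, max xᵢ), k + n).
Sample maximum = 8.62; prior scale x_m = 11.48 → posterior scale = max = 11.48.
Posterior shape = 5.56 + 6 = 11.56.
The Pareto density is decreasing on [x_m, ∞), so the mode is x_m = 11.48.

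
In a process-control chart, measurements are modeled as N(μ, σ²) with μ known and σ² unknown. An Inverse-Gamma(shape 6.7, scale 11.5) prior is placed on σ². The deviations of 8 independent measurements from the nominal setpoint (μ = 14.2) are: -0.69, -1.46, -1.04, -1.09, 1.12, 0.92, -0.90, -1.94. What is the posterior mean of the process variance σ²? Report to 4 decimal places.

With known mean μ and an Inverse-Gamma(α, β) prior on σ², the Normal likelihood is conjugate: posterior is Inv-Gamma(α + n/2, β + Σ(xᵢ−μ)²/2).
Σ(xᵢ−μ)² = (-0.69)² + (-1.46)² + (-1.04)² + (-1.09)² + (1.12)² + (0.92)² + (-0.90)² + (-1.94)² = 11.5518.
Posterior: Inv-Gamma(6.7 + 8/2, 11.5 + 11.5518/2) = Inv-Gamma(10.70, 17.27590).
E[σ²|data] = β/(α−1) = 17.27590/9.70 = 1.7810.

1.7810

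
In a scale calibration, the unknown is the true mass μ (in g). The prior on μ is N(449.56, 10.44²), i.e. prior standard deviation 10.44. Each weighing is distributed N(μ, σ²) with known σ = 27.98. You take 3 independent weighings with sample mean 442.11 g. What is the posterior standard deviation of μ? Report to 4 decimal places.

For Normal data with known variance σ², a Normal(μ₀, σ₀²) prior on μ is conjugate. Posterior precision = 1/σ₀² + n/σ²; posterior mean is the precision-weighted average of μ₀ and x̄.
σ₀² = 10.44² = 108.9936, σ² = 27.98² = 782.8804; σ² + n·σ₀² = 782.8804 + 3·108.9936 = 1109.8612.
Posterior precision = 1/σ₀² + n/σ² = 1/108.9936 + 3/782.8804 = (σ² + n·σ₀²)/(σ₀²σ²) = 1109.8612/(108.9936·782.8804); posterior variance σₙ² = σ₀²σ²/(σ² + n·σ₀²) = 108.9936·782.8804/1109.8612 = 76.882545.
Posterior SD = √σₙ² = √(108.9936·782.8804/1109.8612) = 8.7683.

8.7683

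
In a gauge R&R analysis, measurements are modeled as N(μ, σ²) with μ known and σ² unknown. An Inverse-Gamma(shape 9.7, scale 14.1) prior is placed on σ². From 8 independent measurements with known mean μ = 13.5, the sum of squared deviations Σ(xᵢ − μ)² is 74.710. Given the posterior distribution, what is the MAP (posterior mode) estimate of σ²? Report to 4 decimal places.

3.5003

With known mean μ and an Inverse-Gamma(α, β) prior on σ², the Normal likelihood is conjugate: posterior is Inv-Gamma(α + n/2, β + Σ(xᵢ−μ)²/2).
Posterior: Inv-Gamma(9.7 + 8/2, 14.1 + 74.710/2) = Inv-Gamma(13.70, 51.4550).
Mode = β/(α+1) = 51.4550/14.70 = 3.5003.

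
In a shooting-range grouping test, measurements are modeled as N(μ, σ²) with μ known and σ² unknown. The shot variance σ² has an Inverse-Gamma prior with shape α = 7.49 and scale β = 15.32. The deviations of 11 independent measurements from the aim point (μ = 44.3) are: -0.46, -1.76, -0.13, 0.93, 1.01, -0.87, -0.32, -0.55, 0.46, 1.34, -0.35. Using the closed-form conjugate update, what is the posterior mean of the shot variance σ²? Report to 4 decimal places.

With known mean μ and an Inverse-Gamma(α, β) prior on σ², the Normal likelihood is conjugate: posterior is Inv-Gamma(α + n/2, β + Σ(xᵢ−μ)²/2).
Σ(xᵢ−μ)² = (-0.46)² + (-1.76)² + (-0.13)² + (0.93)² + (1.01)² + (-0.87)² + (-0.32)² + (-0.55)² + (0.46)² + (1.34)² + (-0.35)² = 8.5026.
Posterior: Inv-Gamma(7.49 + 11/2, 15.32 + 8.5026/2) = Inv-Gamma(12.99, 19.57130).
E[σ²|data] = β/(α−1) = 19.57130/11.99 = 1.6323.

1.6323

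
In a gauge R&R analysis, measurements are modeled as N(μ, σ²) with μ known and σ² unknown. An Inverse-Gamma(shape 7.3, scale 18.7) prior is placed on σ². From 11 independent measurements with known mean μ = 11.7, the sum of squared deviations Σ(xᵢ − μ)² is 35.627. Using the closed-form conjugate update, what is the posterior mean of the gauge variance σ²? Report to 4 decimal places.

With known mean μ and an Inverse-Gamma(α, β) prior on σ², the Normal likelihood is conjugate: posterior is Inv-Gamma(α + n/2, β + Σ(xᵢ−μ)²/2).
Posterior: Inv-Gamma(7.3 + 11/2, 18.7 + 35.627/2) = Inv-Gamma(12.80, 36.5135).
E[σ²|data] = β/(α−1) = 36.5135/11.80 = 3.0944.

3.0944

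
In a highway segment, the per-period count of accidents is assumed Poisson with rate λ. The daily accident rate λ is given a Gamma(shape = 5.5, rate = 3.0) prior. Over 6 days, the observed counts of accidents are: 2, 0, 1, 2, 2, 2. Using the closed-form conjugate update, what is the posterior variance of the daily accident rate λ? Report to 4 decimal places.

With a Gamma(shape α, rate β) prior, the Poisson likelihood is conjugate: the posterior is Gamma(α + ΣXᵢ, β + n).
Sum of counts S = 9 over n = 6 days.
Posterior: Gamma(α+S, β+n) = Gamma(5.5+9, 3.0+6) = Gamma(14.5, 9.0).
Var = α/β² = 14.5/9.0² = 0.1790.

0.1790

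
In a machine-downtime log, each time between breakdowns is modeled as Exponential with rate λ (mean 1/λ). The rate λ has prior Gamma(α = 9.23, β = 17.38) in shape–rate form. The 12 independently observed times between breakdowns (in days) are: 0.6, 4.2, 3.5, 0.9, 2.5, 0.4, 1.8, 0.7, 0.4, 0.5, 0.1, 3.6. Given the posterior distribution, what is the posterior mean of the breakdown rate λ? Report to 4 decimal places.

With a Gamma(shape α, rate β) prior on the exponential rate λ, the posterior after n observations with total T = Σxᵢ is Gamma(α+n, β+T).
Sum of observations T = 19.2 days; n = 12.
Posterior: Gamma(9.23+12, 17.38+19.2) = Gamma(21.23, 36.58).
Posterior mean of λ = α/β = 21.23/36.58 = 0.5804.

0.5804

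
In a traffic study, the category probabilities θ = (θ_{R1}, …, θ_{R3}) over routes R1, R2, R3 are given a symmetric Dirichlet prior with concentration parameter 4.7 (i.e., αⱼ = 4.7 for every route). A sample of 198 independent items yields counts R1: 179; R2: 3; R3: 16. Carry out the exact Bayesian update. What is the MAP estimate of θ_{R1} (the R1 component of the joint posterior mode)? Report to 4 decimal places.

The Dirichlet prior is conjugate to the Multinomial likelihood: each posterior αⱼ = prior αⱼ + observed count nⱼ.
Posterior concentration: (183.7, 7.7, 20.7), total = 212.1.
Joint mode component: (α_{R1}−1)/(Σα−K) = 182.7/209.1 = 0.8737.

0.8737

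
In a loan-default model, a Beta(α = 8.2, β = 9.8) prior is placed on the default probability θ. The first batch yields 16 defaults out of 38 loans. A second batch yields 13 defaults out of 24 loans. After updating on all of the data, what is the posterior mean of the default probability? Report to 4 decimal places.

0.4650

The Beta prior is conjugate to a Binomial/Bernoulli likelihood; the update adds successes to α and failures to β.
After batch 1: Beta(8.2+16, 9.8+22) = Beta(24.2, 31.8).
After batch 2: Beta(24.2+13, 31.8+11) = Beta(37.2, 42.8).
Posterior mean = α/(α+β) = 37.2/80.0 = 0.4650.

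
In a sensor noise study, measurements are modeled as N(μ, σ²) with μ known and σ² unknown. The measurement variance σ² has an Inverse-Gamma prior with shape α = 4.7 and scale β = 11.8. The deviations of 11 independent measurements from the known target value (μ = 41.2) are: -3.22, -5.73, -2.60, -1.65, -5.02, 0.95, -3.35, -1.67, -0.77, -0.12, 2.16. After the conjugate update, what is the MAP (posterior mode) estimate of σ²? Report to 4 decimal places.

5.4317

With known mean μ and an Inverse-Gamma(α, β) prior on σ², the Normal likelihood is conjugate: posterior is Inv-Gamma(α + n/2, β + Σ(xᵢ−μ)²/2).
Σ(xᵢ−μ)² = (-3.22)² + (-5.73)² + (-2.60)² + (-1.65)² + (-5.02)² + (0.95)² + (-3.35)² + (-1.67)² + (-0.77)² + (-0.12)² + (2.16)² = 98.0710.
Posterior: Inv-Gamma(4.7 + 11/2, 11.8 + 98.0710/2) = Inv-Gamma(10.20, 60.83550).
Mode = β/(α+1) = 60.83550/11.20 = 5.4317.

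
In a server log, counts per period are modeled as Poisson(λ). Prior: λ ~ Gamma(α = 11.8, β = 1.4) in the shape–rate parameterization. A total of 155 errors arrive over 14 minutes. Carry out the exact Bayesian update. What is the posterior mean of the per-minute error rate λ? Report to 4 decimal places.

With a Gamma(shape α, rate β) prior, the Poisson likelihood is conjugate: the posterior is Gamma(α + ΣXᵢ, β + n).
Posterior: Gamma(α+S, β+n) = Gamma(11.8+155, 1.4+14) = Gamma(166.8, 15.4).
Posterior mean = α/β = 166.8/15.4 = 10.8312.

10.8312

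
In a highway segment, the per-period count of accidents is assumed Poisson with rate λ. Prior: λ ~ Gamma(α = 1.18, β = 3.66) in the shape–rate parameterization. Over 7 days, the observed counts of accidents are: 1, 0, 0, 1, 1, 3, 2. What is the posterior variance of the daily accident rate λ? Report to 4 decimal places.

0.0808

With a Gamma(shape α, rate β) prior, the Poisson likelihood is conjugate: the posterior is Gamma(α + ΣXᵢ, β + n).
Sum of counts S = 8 over n = 7 days.
Posterior: Gamma(α+S, β+n) = Gamma(1.18+8, 3.66+7) = Gamma(9.18, 10.66).
Var = α/β² = 9.18/10.66² = 0.0808.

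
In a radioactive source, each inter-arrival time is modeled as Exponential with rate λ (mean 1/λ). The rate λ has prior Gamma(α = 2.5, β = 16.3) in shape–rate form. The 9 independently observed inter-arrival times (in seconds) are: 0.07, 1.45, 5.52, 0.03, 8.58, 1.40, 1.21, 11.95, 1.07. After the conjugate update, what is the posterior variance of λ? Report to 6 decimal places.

With a Gamma(shape α, rate β) prior on the exponential rate λ, the posterior after n observations with total T = Σxᵢ is Gamma(α+n, β+T).
Sum of observations T = 31.28 seconds; n = 9.
Posterior: Gamma(2.5+9, 16.3+31.28) = Gamma(11.5, 47.58).
Var = α/β² = 0.005080.

0.005080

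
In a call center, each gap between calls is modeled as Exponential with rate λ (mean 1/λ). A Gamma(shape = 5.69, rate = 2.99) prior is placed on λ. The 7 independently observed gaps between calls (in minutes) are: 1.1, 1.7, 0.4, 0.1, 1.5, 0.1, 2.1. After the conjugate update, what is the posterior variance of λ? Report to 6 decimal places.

0.127154

With a Gamma(shape α, rate β) prior on the exponential rate λ, the posterior after n observations with total T = Σxᵢ is Gamma(α+n, β+T).
Sum of observations T = 7.0 minutes; n = 7.
Posterior: Gamma(5.69+7, 2.99+7.0) = Gamma(12.69, 9.99).
Var = α/β² = 0.127154.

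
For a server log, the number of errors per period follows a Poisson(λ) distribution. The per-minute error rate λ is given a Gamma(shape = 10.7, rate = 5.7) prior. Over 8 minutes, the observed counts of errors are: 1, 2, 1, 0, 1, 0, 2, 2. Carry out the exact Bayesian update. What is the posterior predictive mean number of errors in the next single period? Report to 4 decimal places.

1.4380

With a Gamma(shape α, rate β) prior, the Poisson likelihood is conjugate: the posterior is Gamma(α + ΣXᵢ, β + n).
Sum of counts S = 9 over n = 8 minutes.
Posterior: Gamma(α+S, β+n) = Gamma(10.7+9, 5.7+8) = Gamma(19.7, 13.7).
The predictive distribution for one future period is NegBinom with mean α/β = 1.4380.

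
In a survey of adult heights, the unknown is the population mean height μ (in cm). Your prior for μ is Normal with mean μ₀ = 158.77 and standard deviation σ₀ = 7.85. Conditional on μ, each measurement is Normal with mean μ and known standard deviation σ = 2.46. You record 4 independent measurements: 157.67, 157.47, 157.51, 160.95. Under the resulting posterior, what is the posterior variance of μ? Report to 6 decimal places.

1.476647

For Normal data with known variance σ², a Normal(μ₀, σ₀²) prior on μ is conjugate. Posterior precision = 1/σ₀² + n/σ²; posterior mean is the precision-weighted average of μ₀ and x̄.
σ₀² = 7.85² = 61.6225, σ² = 2.46² = 6.0516; σ² + n·σ₀² = 6.0516 + 4·61.6225 = 252.5416.
Posterior precision = 1/σ₀² + n/σ² = 1/61.6225 + 4/6.0516 = (σ² + n·σ₀²)/(σ₀²σ²) = 252.5416/(61.6225·6.0516); posterior variance σₙ² = σ₀²σ²/(σ² + n·σ₀²) = 61.6225·6.0516/252.5416 = 1.476647.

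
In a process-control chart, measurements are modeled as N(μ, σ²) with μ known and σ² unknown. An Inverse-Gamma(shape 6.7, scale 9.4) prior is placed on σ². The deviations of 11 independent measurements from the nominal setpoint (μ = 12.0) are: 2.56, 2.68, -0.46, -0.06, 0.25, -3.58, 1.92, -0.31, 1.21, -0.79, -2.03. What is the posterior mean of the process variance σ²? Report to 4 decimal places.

With known mean μ and an Inverse-Gamma(α, β) prior on σ², the Normal likelihood is conjugate: posterior is Inv-Gamma(α + n/2, β + Σ(xᵢ−μ)²/2).
Σ(xᵢ−μ)² = (2.56)² + (2.68)² + (-0.46)² + (-0.06)² + (0.25)² + (-3.58)² + (1.92)² + (-0.31)² + (1.21)² + (-0.79)² + (-2.03)² = 36.8217.
Posterior: Inv-Gamma(6.7 + 11/2, 9.4 + 36.8217/2) = Inv-Gamma(12.20, 27.81085).
E[σ²|data] = β/(α−1) = 27.81085/11.20 = 2.4831.

2.4831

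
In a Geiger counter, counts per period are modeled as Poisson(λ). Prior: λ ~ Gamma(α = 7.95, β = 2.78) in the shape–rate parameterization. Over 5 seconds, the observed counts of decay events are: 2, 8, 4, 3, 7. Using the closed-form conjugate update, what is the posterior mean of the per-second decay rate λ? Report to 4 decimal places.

4.1067

With a Gamma(shape α, rate β) prior, the Poisson likelihood is conjugate: the posterior is Gamma(α + ΣXᵢ, β + n).
Sum of counts S = 24 over n = 5 seconds.
Posterior: Gamma(α+S, β+n) = Gamma(7.95+24, 2.78+5) = Gamma(31.95, 7.78).
Posterior mean = α/β = 31.95/7.78 = 4.1067.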